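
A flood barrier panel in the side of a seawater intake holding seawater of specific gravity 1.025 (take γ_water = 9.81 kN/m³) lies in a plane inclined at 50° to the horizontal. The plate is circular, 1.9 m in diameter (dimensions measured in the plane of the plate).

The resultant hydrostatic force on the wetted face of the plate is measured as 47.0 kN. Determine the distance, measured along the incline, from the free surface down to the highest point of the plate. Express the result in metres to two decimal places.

γ = 1.025 × 9.81 = 10.05525 kN/m³.
A = π(0.95)² = 2.83529 m².
From F = γ·h_c·A, the centroid depth is h_c = 47.0/(10.05525 × 2.83529) = 1.64857 m.
Let θ = 50° be the plate's angle to the horizontal; measure y along the incline from where the plane meets the free surface. Vertical depth h = y·sinθ with sinθ = 0.766044.
Along the incline, y_c = h_c/sinθ = 1.64857/0.766044 = 2.15206 m.
The centroid is at the centre, 0.95 m below the top of the plate, so the highest point sits at y_top = 2.15206 − 0.95 = 1.20206 m along the incline.

y_top ≈ 1.20 m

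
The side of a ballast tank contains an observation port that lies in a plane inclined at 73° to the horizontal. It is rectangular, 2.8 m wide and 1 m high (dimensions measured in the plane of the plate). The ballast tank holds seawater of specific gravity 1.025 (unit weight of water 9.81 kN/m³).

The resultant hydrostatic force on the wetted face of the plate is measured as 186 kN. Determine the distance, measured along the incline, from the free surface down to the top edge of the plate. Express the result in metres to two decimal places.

y_top ≈ 6.41 m

γ = 1.025 × 9.81 = 10.05525 kN/m³.
A = 2.8 × 1 = 2.8 m².
From F = γ·h_c·A, the centroid depth is h_c = 186/(10.05525 × 2.8) = 6.60636 m.
Let θ = 73° be the plate's angle to the horizontal; measure y along the incline from where the plane meets the free surface. Vertical depth h = y·sinθ with sinθ = 0.956305.
Along the incline, y_c = h_c/sinθ = 6.60636/0.956305 = 6.90821 m.
The centroid lies 1/2 = 0.5 m below the top edge, so the top edge sits at y_top = 6.90821 − 0.5 = 6.40821 m along the incline.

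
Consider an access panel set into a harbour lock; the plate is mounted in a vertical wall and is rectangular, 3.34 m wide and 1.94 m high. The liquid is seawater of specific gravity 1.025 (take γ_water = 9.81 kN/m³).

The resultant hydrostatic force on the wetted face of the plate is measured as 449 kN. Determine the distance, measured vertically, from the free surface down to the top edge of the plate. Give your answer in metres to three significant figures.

d_top ≈ 5.92 m

γ = 1.025 × 9.81 = 10.05525 kN/m³.
A = 3.34 × 1.94 = 6.4796 m².
From F = γ·h_c·A, the centroid depth is h_c = 449/(10.05525 × 6.4796) = 6.89137 m.
The centroid lies 1.94/2 = 0.97 m below the top edge, so the top edge sits at h_top = 6.89137 − 0.97 = 5.92137 m below the surface.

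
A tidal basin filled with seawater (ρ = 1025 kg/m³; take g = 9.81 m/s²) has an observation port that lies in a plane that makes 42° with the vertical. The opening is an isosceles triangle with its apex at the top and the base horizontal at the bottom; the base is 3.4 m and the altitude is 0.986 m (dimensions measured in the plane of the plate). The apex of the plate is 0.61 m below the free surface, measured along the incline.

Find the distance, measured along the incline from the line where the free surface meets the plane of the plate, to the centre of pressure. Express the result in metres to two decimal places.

γ = ρg = 1025 × 9.81 / 1000 = 10.05525 kN/m³.
The plate makes 42° with the vertical, i.e. θ = 90° − 42° = 48° to the horizontal. Measuring y along the incline from the free-surface line, vertical depth h = y·sinθ with sinθ = 0.743145.
With the apex up, the centroid sits 2h/3 = 2 × 0.986/3 = 0.657333 m below the apex, so y_c = 0.61 + 0.657333 = 1.26733 m and h_c = 1.26733 × 0.743145 = 0.94181 m.
A = ½ × 3.4 × 0.986 = 1.6762 m².
Resultant F = γ·h_c·A = 10.05525 × 0.94181 × 1.6762 = 15.8738 kN.
I_c = b·h³/36 = 3.4 × 0.986³/36 = 0.0905331 m⁴.
Centre of pressure: y_p = y_c + I_c/(y_c·A) = 1.26733 + 0.0905331/(1.26733 × 1.6762) = 1.26733 + 0.0426179 = 1.30995 m along the plane.

y_p = 1.31 m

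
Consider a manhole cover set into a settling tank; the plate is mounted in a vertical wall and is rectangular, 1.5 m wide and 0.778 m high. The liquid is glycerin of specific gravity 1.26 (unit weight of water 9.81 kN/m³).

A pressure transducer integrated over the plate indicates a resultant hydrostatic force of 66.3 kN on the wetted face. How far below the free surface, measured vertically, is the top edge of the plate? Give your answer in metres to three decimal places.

d_top ≈ 4.207 m

γ = 1.26 × 9.81 = 12.3606 kN/m³.
A = 1.5 × 0.778 = 1.167 m².
From F = γ·h_c·A, the centroid depth is h_c = 66.3/(12.3606 × 1.167) = 4.59624 m.
The centroid lies 0.778/2 = 0.389 m below the top edge, so the top edge sits at h_top = 4.59624 − 0.389 = 4.20724 m below the surface.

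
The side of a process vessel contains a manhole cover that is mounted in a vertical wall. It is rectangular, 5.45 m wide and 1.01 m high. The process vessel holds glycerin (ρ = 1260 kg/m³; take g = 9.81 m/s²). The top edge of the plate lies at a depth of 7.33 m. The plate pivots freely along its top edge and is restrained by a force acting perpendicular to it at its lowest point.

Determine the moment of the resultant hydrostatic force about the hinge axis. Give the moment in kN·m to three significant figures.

M ≈ 275 kN·m

γ = ρg = 1260 × 9.81 / 1000 = 12.3606 kN/m³.
The centroid lies 1.01/2 = 0.505 m below the top edge, so the centroid depth is h_c = 7.33 + 0.505 = 7.835 m.
A = 5.45 × 1.01 = 5.5045 m².
Resultant F = γ·h_c·A = 12.3606 × 7.835 × 5.5045 = 533.085 kN.
I_c = b·h³/12 = 5.45 × 1.01³/12 = 0.467928 m⁴.
Centre of pressure: y_p = y_c + I_c/(y_c·A) = 7.835 + 0.467928/(7.835 × 5.5045) = 7.835 + 0.0108498 = 7.84585 m along the plane.
The resultant acts 0.505 + 0.0108498 = 0.51585 m (along the plate) below the hinge at the top edge, so the moment about the hinge is M = F × 0.51585 = 533.085 × 0.51585 = 274.992 kN·m.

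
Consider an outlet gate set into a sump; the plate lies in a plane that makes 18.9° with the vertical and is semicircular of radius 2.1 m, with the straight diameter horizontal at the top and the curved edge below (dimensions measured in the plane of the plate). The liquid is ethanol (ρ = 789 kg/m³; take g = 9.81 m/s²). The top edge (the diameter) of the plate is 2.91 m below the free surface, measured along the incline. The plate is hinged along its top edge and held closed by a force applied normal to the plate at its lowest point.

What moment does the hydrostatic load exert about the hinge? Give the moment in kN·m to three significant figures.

M ≈ 187 kN·m

γ = ρg = 789 × 9.81 / 1000 = 7.74009 kN/m³.
The plate makes 18.9° with the vertical, i.e. θ = 90° − 18.9° = 71.1° to the horizontal. Measuring y along the incline from the free-surface line, vertical depth h = y·sinθ with sinθ = 0.946085.
The centroid of a semicircle lies 4r/(3π) = 0.891268 m from the diameter, here below the top edge, so y_c = 2.91 + 0.891268 = 3.80127 m and h_c = 3.80127 × 0.946085 = 3.59632 m.
A = πr²/2 = π × 2.1²/2 = 6.92721 m².
Resultant F = γ·h_c·A = 7.74009 × 3.59632 × 6.92721 = 192.825 kN.
I_c = (π/8 − 8/(9π))·r⁴ = 0.109757 × 2.1⁴ = 2.13457 m⁴.
Centre of pressure: y_p = y_c + I_c/(y_c·A) = 3.80127 + 2.13457/(3.80127 × 6.92721) = 3.80127 + 0.0810631 = 3.88233 m along the plane.
The resultant acts 0.891268 + 0.0810631 = 0.972331 m (along the plate) below the hinge at the top edge, so the moment about the hinge is M = F × 0.972331 = 192.825 × 0.972331 = 187.49 kN·m.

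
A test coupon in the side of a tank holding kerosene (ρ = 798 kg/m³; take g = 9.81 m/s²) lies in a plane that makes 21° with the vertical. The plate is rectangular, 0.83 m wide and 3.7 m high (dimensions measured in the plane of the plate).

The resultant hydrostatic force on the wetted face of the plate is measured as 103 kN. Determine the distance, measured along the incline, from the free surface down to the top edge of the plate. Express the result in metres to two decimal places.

y_top ≈ 2.74 m

γ = ρg = 798 × 9.81 / 1000 = 7.82838 kN/m³.
A = 0.83 × 3.7 = 3.071 m².
From F = γ·h_c·A, the centroid depth is h_c = 103/(7.82838 × 3.071) = 4.28436 m.
The plate makes 21° with the vertical, i.e. θ = 90° − 21° = 69° to the horizontal. Measuring y along the incline from the free-surface line, vertical depth h = y·sinθ with sinθ = 0.933580.
Along the incline, y_c = h_c/sinθ = 4.28436/0.933580 = 4.58917 m.
The centroid lies 3.7/2 = 1.85 m below the top edge, so the top edge sits at y_top = 4.58917 − 1.85 = 2.73917 m along the incline.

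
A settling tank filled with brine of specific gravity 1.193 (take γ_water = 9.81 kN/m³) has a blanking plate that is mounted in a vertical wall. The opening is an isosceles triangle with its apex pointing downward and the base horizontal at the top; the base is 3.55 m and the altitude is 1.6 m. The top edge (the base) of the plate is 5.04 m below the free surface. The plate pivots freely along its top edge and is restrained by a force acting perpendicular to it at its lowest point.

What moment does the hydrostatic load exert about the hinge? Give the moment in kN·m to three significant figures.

M ≈ 104 kN·m

γ = 1.193 × 9.81 = 11.70333 kN/m³.
With the apex down, the centroid sits h/3 = 1.6/3 = 0.533333 m below the base (the top edge), so the centroid depth is h_c = 5.04 + 0.533333 = 5.57333 m.
A = ½ × 3.55 × 1.6 = 2.84 m².
Resultant F = γ·h_c·A = 11.70333 × 5.57333 × 2.84 = 185.243 kN.
I_c = b·h³/36 = 3.55 × 1.6³/36 = 0.403911 m⁴.
Centre of pressure: y_p = y_c + I_c/(y_c·A) = 5.57333 + 0.403911/(5.57333 × 2.84) = 5.57333 + 0.0255183 = 5.59885 m along the plane.
The resultant acts 0.533333 + 0.0255183 = 0.558851 m (along the plate) below the hinge at the top edge, so the moment about the hinge is M = F × 0.558851 = 185.243 × 0.558851 = 103.523 kN·m.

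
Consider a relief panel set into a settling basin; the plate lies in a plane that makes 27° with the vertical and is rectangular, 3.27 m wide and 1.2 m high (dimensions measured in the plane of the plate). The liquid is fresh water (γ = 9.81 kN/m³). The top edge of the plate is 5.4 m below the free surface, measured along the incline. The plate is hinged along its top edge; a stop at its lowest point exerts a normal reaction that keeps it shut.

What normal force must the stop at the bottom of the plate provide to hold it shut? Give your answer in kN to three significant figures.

P ≈ 106 kN

γ = 9.81 kN/m³.
The plate makes 27° with the vertical, i.e. θ = 90° − 27° = 63° to the horizontal. Measuring y along the incline from the free-surface line, vertical depth h = y·sinθ with sinθ = 0.891007.
The centroid lies 1.2/2 = 0.6 m below the top edge, so y_c = 5.4 + 0.6 = 6 m and h_c = 6 × 0.891007 = 5.34604 m.
A = 3.27 × 1.2 = 3.924 m².
Resultant F = γ·h_c·A = 9.81 × 5.34604 × 3.924 = 205.793 kN.
I_c = b·h³/12 = 3.27 × 1.2³/12 = 0.47088 m⁴.
Centre of pressure: y_p = y_c + I_c/(y_c·A) = 6 + 0.47088/(6 × 3.924) = 6 + 0.02 = 6.02 m along the plane.
The resultant acts 0.6 + 0.02 = 0.62 m (along the plate) below the hinge at the top edge, so the moment about the hinge is M = F × 0.62 = 205.793 × 0.62 = 127.592 kN·m.
A normal force at the bottom, 1.2 m from the hinge, must supply this moment: P = 127.592/1.2 = 106.327 kN.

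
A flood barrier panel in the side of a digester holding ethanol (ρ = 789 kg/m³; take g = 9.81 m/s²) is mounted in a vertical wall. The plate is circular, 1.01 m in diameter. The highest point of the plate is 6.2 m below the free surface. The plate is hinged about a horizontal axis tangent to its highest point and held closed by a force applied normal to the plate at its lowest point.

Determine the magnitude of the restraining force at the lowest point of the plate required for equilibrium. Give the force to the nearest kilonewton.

P ≈ 21 kN

γ = ρg = 789 × 9.81 / 1000 = 7.74009 kN/m³.
The centroid is at the centre, 0.505 m below the top of the plate, so the centroid depth is h_c = 6.2 + 0.505 = 6.705 m.
A = π(0.505)² = 0.801185 m².
Resultant F = γ·h_c·A = 7.74009 × 6.705 × 0.801185 = 41.5793 kN.
I_c = πr⁴/4 = π × 0.505⁴/4 = 0.0510805 m⁴.
Centre of pressure: y_p = y_c + I_c/(y_c·A) = 6.705 + 0.0510805/(6.705 × 0.801185) = 6.705 + 0.00950875 = 6.71451 m along the plane.
The resultant acts 0.505 + 0.00950875 = 0.514509 m (along the plate) below the hinge at the top edge, so the moment about the hinge is M = F × 0.514509 = 41.5793 × 0.514509 = 21.3929 kN·m.
A normal force at the bottom, 1.01 m from the hinge, must supply this moment: P = 21.3929/1.01 = 21.1811 kN.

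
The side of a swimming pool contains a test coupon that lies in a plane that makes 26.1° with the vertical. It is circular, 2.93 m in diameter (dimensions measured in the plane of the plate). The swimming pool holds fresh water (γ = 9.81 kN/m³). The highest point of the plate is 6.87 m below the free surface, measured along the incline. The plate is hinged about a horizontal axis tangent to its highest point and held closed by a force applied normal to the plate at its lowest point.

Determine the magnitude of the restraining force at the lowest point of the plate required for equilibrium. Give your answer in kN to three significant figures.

P ≈ 258 kN

γ = 9.81 kN/m³.
The plate makes 26.1° with the vertical, i.e. θ = 90° − 26.1° = 63.9° to the horizontal. Measuring y along the incline from the free-surface line, vertical depth h = y·sinθ with sinθ = 0.898028.
The centroid is at the centre, 1.465 m below the top of the plate, so y_c = 6.87 + 1.465 = 8.335 m and h_c = 8.335 × 0.898028 = 7.48506 m.
A = π(1.465)² = 6.74256 m².
Resultant F = γ·h_c·A = 9.81 × 7.48506 × 6.74256 = 495.096 kN.
I_c = πr⁴/4 = π × 1.465⁴/4 = 3.61777 m⁴.
Centre of pressure: y_p = y_c + I_c/(y_c·A) = 8.335 + 3.61777/(8.335 × 6.74256) = 8.335 + 0.064374 = 8.39937 m along the plane.
The resultant acts 1.465 + 0.064374 = 1.52937 m (along the plate) below the hinge at the top edge, so the moment about the hinge is M = F × 1.52937 = 495.096 × 1.52937 = 757.185 kN·m.
A normal force at the bottom, 2.93 m from the hinge, must supply this moment: P = 757.185/2.93 = 258.425 kN.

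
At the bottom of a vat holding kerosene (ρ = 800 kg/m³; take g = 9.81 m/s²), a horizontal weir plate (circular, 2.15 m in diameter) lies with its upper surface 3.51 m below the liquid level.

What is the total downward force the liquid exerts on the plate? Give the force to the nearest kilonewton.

F ≈ 100 kN

γ = ρg = 800 × 9.81 / 1000 = 7.848 kN/m³.
The plate is horizontal, so pressure is uniform at p = γ·h = 7.848 × 3.51 = 27.5465 kN/m².
A = π(1.075)² = 3.6305 m².
F = p·A = 27.5465 × 3.6305 = 100.008 kN.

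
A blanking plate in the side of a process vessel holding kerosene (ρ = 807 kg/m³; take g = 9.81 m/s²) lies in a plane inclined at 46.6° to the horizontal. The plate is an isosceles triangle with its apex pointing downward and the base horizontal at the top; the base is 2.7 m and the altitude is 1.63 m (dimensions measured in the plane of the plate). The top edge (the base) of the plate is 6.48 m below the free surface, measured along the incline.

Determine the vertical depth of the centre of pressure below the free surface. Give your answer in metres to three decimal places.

h_p = 5.118 m

γ = ρg = 807 × 9.81 / 1000 = 7.91667 kN/m³.
Let θ = 46.6° be the plate's angle to the horizontal; measure y along the incline from where the plane meets the free surface. Vertical depth h = y·sinθ with sinθ = 0.726575.
With the apex down, the centroid sits h/3 = 1.63/3 = 0.543333 m below the base (the top edge), so y_c = 6.48 + 0.543333 = 7.02333 m and h_c = 7.02333 × 0.726575 = 5.10298 m.
A = ½ × 2.7 × 1.63 = 2.2005 m².
Resultant F = γ·h_c·A = 7.91667 × 5.10298 × 2.2005 = 88.8971 kN.
I_c = b·h³/36 = 2.7 × 1.63³/36 = 0.324806 m⁴.
Centre of pressure: y_p = y_c + I_c/(y_c·A) = 7.02333 + 0.324806/(7.02333 × 2.2005) = 7.02333 + 0.0210165 = 7.04435 m along the plane.
Vertically, h_p = y_p·sinθ = 7.04435 × 0.726575 = 5.11825 m.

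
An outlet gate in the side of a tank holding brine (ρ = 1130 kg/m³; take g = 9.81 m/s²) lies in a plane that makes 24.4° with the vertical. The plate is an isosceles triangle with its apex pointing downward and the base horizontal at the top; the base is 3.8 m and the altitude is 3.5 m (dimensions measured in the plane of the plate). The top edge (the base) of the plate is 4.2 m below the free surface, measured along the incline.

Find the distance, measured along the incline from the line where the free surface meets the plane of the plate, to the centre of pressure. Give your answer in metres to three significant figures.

y_p = 5.49 m

γ = ρg = 1130 × 9.81 / 1000 = 11.0853 kN/m³.
The plate makes 24.4° with the vertical, i.e. θ = 90° − 24.4° = 65.6° to the horizontal. Measuring y along the incline from the free-surface line, vertical depth h = y·sinθ with sinθ = 0.910684.
With the apex down, the centroid sits h/3 = 3.5/3 = 1.16667 m below the base (the top edge), so y_c = 4.2 + 1.16667 = 5.36667 m and h_c = 5.36667 × 0.910684 = 4.88734 m.
A = ½ × 3.8 × 3.5 = 6.65 m².
Resultant F = γ·h_c·A = 11.0853 × 4.88734 × 6.65 = 360.281 kN.
I_c = b·h³/36 = 3.8 × 3.5³/36 = 4.52569 m⁴.
Centre of pressure: y_p = y_c + I_c/(y_c·A) = 5.36667 + 4.52569/(5.36667 × 6.65) = 5.36667 + 0.126811 = 5.49348 m along the plane.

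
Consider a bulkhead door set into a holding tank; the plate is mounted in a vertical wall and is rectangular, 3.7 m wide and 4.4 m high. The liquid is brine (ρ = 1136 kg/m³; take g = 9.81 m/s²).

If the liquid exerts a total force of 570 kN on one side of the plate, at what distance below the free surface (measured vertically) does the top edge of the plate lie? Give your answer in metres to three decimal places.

d_top ≈ 0.942 m

γ = ρg = 1136 × 9.81 / 1000 = 11.14416 kN/m³.
A = 3.7 × 4.4 = 16.28 m².
From F = γ·h_c·A, the centroid depth is h_c = 570/(11.14416 × 16.28) = 3.14176 m.
The centroid lies 4.4/2 = 2.2 m below the top edge, so the top edge sits at h_top = 3.14176 − 2.2 = 0.94176 m below the surface.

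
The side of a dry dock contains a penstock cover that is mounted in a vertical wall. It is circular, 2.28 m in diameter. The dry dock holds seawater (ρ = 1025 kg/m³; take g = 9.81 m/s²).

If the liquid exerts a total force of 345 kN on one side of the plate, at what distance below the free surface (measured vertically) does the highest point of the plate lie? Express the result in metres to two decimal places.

d_top ≈ 7.26 m

γ = ρg = 1025 × 9.81 / 1000 = 10.05525 kN/m³.
A = π(1.14)² = 4.08281 m².
From F = γ·h_c·A, the centroid depth is h_c = 345/(10.05525 × 4.08281) = 8.40363 m.
The centroid is at the centre, 1.14 m below the top of the plate, so the highest point sits at h_top = 8.40363 − 1.14 = 7.26363 m below the surface.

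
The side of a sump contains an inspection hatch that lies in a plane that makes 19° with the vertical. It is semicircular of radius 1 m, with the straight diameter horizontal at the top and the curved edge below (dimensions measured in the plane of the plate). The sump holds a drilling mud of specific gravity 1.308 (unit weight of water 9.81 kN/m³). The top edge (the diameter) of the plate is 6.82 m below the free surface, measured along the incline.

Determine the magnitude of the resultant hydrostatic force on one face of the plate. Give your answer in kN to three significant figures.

γ = 1.308 × 9.81 = 12.83148 kN/m³.
The plate makes 19° with the vertical, i.e. θ = 90° − 19° = 71° to the horizontal. Measuring y along the incline from the free-surface line, vertical depth h = y·sinθ with sinθ = 0.945519.
The centroid of a semicircle lies 4r/(3π) = 0.424413 m from the diameter, here below the top edge, so y_c = 6.82 + 0.424413 = 7.24441 m and h_c = 7.24441 × 0.945519 = 6.84973 m.
A = πr²/2 = π × 1²/2 = 1.5708 m².
Resultant F = γ·h_c·A = 12.83148 × 6.84973 × 1.5708 = 138.061 kN.

F ≈ 138 kN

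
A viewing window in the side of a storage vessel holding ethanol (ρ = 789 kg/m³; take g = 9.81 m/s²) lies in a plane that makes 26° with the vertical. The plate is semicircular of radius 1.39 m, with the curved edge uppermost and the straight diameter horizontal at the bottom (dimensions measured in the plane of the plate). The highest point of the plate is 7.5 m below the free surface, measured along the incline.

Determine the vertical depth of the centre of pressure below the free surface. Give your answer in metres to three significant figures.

γ = ρg = 789 × 9.81 / 1000 = 7.74009 kN/m³.
The plate makes 26° with the vertical, i.e. θ = 90° − 26° = 64° to the horizontal. Measuring y along the incline from the free-surface line, vertical depth h = y·sinθ with sinθ = 0.898794.
The centroid lies 4r/(3π) = 0.589934 m above the diameter, so r − 4r/(3π) = 1.39 − 0.589934 = 0.800066 m below the topmost point, so y_c = 7.5 + 0.800066 = 8.30007 m and h_c = 8.30007 × 0.898794 = 7.46005 m.
A = πr²/2 = π × 1.39²/2 = 3.03494 m².
Resultant F = γ·h_c·A = 7.74009 × 7.46005 × 3.03494 = 175.242 kN.
I_c = (π/8 − 8/(9π))·r⁴ = 0.109757 × 1.39⁴ = 0.409724 m⁴.
Centre of pressure: y_p = y_c + I_c/(y_c·A) = 8.30007 + 0.409724/(8.30007 × 3.03494) = 8.30007 + 0.0162652 = 8.31634 m along the plane.
Vertically, h_p = y_p·sinθ = 8.31634 × 0.898794 = 7.47468 m.

h_p = 7.47 m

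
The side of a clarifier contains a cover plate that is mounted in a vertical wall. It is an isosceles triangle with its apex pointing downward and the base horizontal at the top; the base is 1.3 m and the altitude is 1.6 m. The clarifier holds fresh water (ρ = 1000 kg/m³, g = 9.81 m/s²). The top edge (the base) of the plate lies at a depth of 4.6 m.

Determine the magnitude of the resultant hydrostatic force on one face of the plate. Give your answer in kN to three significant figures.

F ≈ 52.4 kN

γ = ρg = 1000 × 9.81 = 9810 N/m³ = 9.81 kN/m³.
With the apex down, the centroid sits h/3 = 1.6/3 = 0.533333 m below the base (the top edge), so the centroid depth is h_c = 4.6 + 0.533333 = 5.13333 m.
A = ½ × 1.3 × 1.6 = 1.04 m².
Resultant F = γ·h_c·A = 9.81 × 5.13333 × 1.04 = 52.3723 kN.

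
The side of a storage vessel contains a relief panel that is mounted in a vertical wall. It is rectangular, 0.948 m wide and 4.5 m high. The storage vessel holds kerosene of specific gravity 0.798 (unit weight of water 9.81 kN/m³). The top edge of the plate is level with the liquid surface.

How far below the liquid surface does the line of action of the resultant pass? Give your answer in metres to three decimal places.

γ = 0.798 × 9.81 = 7.82838 kN/m³.
The centroid lies 4.5/2 = 2.25 m below the top edge, so the centroid depth is h_c = 2.25 m.
A = 0.948 × 4.5 = 4.266 m².
Resultant F = γ·h_c·A = 7.82838 × 2.25 × 4.266 = 75.1407 kN.
I_c = b·h³/12 = 0.948 × 4.5³/12 = 7.19888 m⁴.
Centre of pressure: y_p = y_c + I_c/(y_c·A) = 2.25 + 7.19888/(2.25 × 4.266) = 2.25 + 0.750001 = 3 m along the plane.

h_p = 3.000 m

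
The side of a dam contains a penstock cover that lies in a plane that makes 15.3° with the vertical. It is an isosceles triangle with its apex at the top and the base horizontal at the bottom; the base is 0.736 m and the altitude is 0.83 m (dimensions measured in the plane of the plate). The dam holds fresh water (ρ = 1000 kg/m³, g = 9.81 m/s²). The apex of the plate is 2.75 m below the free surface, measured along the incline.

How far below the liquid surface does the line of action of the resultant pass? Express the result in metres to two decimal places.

γ = ρg = 1000 × 9.81 = 9810 N/m³ = 9.81 kN/m³.
The plate makes 15.3° with the vertical, i.e. θ = 90° − 15.3° = 74.7° to the horizontal. Measuring y along the incline from the free-surface line, vertical depth h = y·sinθ with sinθ = 0.964557.
With the apex up, the centroid sits 2h/3 = 2 × 0.83/3 = 0.553333 m below the apex, so y_c = 2.75 + 0.553333 = 3.30333 m and h_c = 3.30333 × 0.964557 = 3.18625 m.
A = ½ × 0.736 × 0.83 = 0.30544 m².
Resultant F = γ·h_c·A = 9.81 × 3.18625 × 0.30544 = 9.54717 kN.
I_c = b·h³/36 = 0.736 × 0.83³/36 = 0.0116899 m⁴.
Centre of pressure: y_p = y_c + I_c/(y_c·A) = 3.30333 + 0.0116899/(3.30333 × 0.30544) = 3.30333 + 0.011586 = 3.31492 m along the plane.
Vertically, h_p = y_p·sinθ = 3.31492 × 0.964557 = 3.19743 m.

h_p = 3.20 m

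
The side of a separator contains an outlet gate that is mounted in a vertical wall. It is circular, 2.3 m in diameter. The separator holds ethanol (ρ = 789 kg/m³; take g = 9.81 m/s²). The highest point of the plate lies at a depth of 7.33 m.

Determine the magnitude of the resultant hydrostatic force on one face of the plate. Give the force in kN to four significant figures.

γ = ρg = 789 × 9.81 / 1000 = 7.74009 kN/m³.
The centroid is at the centre, 1.15 m below the top of the plate, so the centroid depth is h_c = 7.33 + 1.15 = 8.48 m.
A = π(1.15)² = 4.15476 m².
Resultant F = γ·h_c·A = 7.74009 × 8.48 × 4.15476 = 272.702 kN.

F ≈ 272.7 kN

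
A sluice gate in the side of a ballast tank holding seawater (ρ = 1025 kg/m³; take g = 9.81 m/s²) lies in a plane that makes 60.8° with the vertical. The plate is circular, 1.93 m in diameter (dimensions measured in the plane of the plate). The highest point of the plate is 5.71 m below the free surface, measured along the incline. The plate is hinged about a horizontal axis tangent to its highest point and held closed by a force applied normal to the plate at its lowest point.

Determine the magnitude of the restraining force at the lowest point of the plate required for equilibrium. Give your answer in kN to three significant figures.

P ≈ 49.6 kN

γ = ρg = 1025 × 9.81 / 1000 = 10.05525 kN/m³.
The plate makes 60.8° with the vertical, i.e. θ = 90° − 60.8° = 29.2° to the horizontal. Measuring y along the incline from the free-surface line, vertical depth h = y·sinθ with sinθ = 0.487860.
The centroid is at the centre, 0.965 m below the top of the plate, so y_c = 5.71 + 0.965 = 6.675 m and h_c = 6.675 × 0.487860 = 3.25647 m.
A = π(0.965)² = 2.92553 m².
Resultant F = γ·h_c·A = 10.05525 × 3.25647 × 2.92553 = 95.7954 kN.
I_c = πr⁴/4 = π × 0.965⁴/4 = 0.681082 m⁴.
Centre of pressure: y_p = y_c + I_c/(y_c·A) = 6.675 + 0.681082/(6.675 × 2.92553) = 6.675 + 0.0348774 = 6.70988 m along the plane.
The resultant acts 0.965 + 0.0348774 = 0.999877 m (along the plate) below the hinge at the top edge, so the moment about the hinge is M = F × 0.999877 = 95.7954 × 0.999877 = 95.7836 kN·m.
A normal force at the bottom, 1.93 m from the hinge, must supply this moment: P = 95.7836/1.93 = 49.6288 kN.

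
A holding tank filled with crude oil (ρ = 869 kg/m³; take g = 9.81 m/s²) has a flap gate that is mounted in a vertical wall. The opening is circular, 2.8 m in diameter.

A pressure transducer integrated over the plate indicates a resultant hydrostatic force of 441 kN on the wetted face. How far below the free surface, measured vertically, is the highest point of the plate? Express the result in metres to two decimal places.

d_top ≈ 7.00 m

γ = ρg = 869 × 9.81 / 1000 = 8.52489 kN/m³.
A = π(1.4)² = 6.15752 m².
From F = γ·h_c·A, the centroid depth is h_c = 441/(8.52489 × 6.15752) = 8.40125 m.
The centroid is at the centre, 1.4 m below the top of the plate, so the highest point sits at h_top = 8.40125 − 1.4 = 7.00125 m below the surface.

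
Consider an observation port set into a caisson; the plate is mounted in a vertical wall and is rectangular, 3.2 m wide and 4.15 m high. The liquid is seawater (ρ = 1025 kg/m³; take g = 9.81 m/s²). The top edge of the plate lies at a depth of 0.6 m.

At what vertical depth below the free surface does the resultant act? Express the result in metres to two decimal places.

γ = ρg = 1025 × 9.81 / 1000 = 10.05525 kN/m³.
The centroid lies 4.15/2 = 2.075 m below the top edge, so the centroid depth is h_c = 0.6 + 2.075 = 2.675 m.
A = 3.2 × 4.15 = 13.28 m².
Resultant F = γ·h_c·A = 10.05525 × 2.675 × 13.28 = 357.203 kN.
I_c = b·h³/12 = 3.2 × 4.15³/12 = 19.0596 m⁴.
Centre of pressure: y_p = y_c + I_c/(y_c·A) = 2.675 + 19.0596/(2.675 × 13.28) = 2.675 + 0.536527 = 3.21153 m along the plane.

h_p = 3.21 m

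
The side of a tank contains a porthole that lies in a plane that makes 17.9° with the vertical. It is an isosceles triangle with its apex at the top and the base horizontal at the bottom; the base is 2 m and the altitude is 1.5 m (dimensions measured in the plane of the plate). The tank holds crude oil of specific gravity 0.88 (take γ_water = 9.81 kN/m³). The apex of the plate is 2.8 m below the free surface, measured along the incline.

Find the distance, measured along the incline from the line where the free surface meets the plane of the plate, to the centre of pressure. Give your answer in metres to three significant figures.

γ = 0.88 × 9.81 = 8.6328 kN/m³.
The plate makes 17.9° with the vertical, i.e. θ = 90° − 17.9° = 72.1° to the horizontal. Measuring y along the incline from the free-surface line, vertical depth h = y·sinθ with sinθ = 0.951594.
With the apex up, the centroid sits 2h/3 = 2 × 1.5/3 = 1 m below the apex, so y_c = 2.8 + 1 = 3.8 m and h_c = 3.8 × 0.951594 = 3.61606 m.
A = ½ × 2 × 1.5 = 1.5 m².
Resultant F = γ·h_c·A = 8.6328 × 3.61606 × 1.5 = 46.8251 kN.
I_c = b·h³/36 = 2 × 1.5³/36 = 0.1875 m⁴.
Centre of pressure: y_p = y_c + I_c/(y_c·A) = 3.8 + 0.1875/(3.8 × 1.5) = 3.8 + 0.0328947 = 3.83289 m along the plane.

y_p = 3.83 m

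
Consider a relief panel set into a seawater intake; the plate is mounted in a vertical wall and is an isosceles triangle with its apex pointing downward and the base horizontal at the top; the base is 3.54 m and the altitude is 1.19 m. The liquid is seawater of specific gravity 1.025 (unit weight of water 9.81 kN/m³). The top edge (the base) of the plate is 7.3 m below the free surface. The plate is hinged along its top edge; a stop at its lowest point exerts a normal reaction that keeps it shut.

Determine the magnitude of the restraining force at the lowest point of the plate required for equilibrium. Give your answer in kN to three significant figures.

P ≈ 55.7 kN

γ = 1.025 × 9.81 = 10.05525 kN/m³.
With the apex down, the centroid sits h/3 = 1.19/3 = 0.396667 m below the base (the top edge), so the centroid depth is h_c = 7.3 + 0.396667 = 7.69667 m.
A = ½ × 3.54 × 1.19 = 2.1063 m².
Resultant F = γ·h_c·A = 10.05525 × 7.69667 × 2.1063 = 163.011 kN.
I_c = b·h³/36 = 3.54 × 1.19³/36 = 0.165707 m⁴.
Centre of pressure: y_p = y_c + I_c/(y_c·A) = 7.69667 + 0.165707/(7.69667 × 2.1063) = 7.69667 + 0.0102216 = 7.70689 m along the plane.
The resultant acts 0.396667 + 0.0102216 = 0.406889 m (along the plate) below the hinge at the top edge, so the moment about the hinge is M = F × 0.406889 = 163.011 × 0.406889 = 66.3274 kN·m.
A normal force at the bottom, 1.19 m from the hinge, must supply this moment: P = 66.3274/1.19 = 55.7373 kN.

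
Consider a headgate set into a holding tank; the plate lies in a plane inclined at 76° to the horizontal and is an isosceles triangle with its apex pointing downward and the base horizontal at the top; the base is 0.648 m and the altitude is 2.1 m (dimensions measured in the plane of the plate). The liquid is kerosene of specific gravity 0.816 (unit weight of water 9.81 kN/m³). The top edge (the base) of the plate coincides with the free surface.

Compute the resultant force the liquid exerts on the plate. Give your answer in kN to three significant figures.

γ = 0.816 × 9.81 = 8.00496 kN/m³.
Let θ = 76° be the plate's angle to the horizontal; measure y along the incline from where the plane meets the free surface. Vertical depth h = y·sinθ with sinθ = 0.970296.
With the apex down, the centroid sits h/3 = 2.1/3 = 0.7 m below the base (the top edge), so y_c = 0.7 m and h_c = 0.7 × 0.970296 = 0.679207 m.
A = ½ × 0.648 × 2.1 = 0.6804 m².
Resultant F = γ·h_c·A = 8.00496 × 0.679207 × 0.6804 = 3.69935 kN.

F ≈ 3.70 kN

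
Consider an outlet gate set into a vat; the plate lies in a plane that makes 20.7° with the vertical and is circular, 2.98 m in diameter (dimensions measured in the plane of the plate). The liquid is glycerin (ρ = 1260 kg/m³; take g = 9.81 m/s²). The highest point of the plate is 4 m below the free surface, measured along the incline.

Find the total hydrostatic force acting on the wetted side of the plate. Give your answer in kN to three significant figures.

γ = ρg = 1260 × 9.81 / 1000 = 12.3606 kN/m³.
The plate makes 20.7° with the vertical, i.e. θ = 90° − 20.7° = 69.3° to the horizontal. Measuring y along the incline from the free-surface line, vertical depth h = y·sinθ with sinθ = 0.935444.
The centroid is at the centre, 1.49 m below the top of the plate, so y_c = 4 + 1.49 = 5.49 m and h_c = 5.49 × 0.935444 = 5.13559 m.
A = π(1.49)² = 6.97465 m².
Resultant F = γ·h_c·A = 12.3606 × 5.13559 × 6.97465 = 442.744 kN.

F ≈ 443 kN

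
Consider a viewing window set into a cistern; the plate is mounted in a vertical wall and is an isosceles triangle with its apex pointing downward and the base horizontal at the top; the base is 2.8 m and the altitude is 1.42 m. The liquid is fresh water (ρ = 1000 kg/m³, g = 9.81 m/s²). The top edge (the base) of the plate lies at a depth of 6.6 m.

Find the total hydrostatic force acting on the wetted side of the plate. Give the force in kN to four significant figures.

F ≈ 137.9 kN

γ = ρg = 1000 × 9.81 = 9810 N/m³ = 9.81 kN/m³.
With the apex down, the centroid sits h/3 = 1.42/3 = 0.473333 m below the base (the top edge), so the centroid depth is h_c = 6.6 + 0.473333 = 7.07333 m.
A = ½ × 2.8 × 1.42 = 1.988 m².
Resultant F = γ·h_c·A = 9.81 × 7.07333 × 1.988 = 137.946 kN.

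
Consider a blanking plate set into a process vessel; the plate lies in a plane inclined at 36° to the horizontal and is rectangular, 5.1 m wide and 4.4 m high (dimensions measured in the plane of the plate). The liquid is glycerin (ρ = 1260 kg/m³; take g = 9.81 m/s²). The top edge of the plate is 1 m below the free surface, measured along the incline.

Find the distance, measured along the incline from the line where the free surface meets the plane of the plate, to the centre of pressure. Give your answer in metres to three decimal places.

γ = ρg = 1260 × 9.81 / 1000 = 12.3606 kN/m³.
Let θ = 36° be the plate's angle to the horizontal; measure y along the incline from where the plane meets the free surface. Vertical depth h = y·sinθ with sinθ = 0.587785.
The centroid lies 4.4/2 = 2.2 m below the top edge, so y_c = 1 + 2.2 = 3.2 m and h_c = 3.2 × 0.587785 = 1.88091 m.
A = 5.1 × 4.4 = 22.44 m².
Resultant F = γ·h_c·A = 12.3606 × 1.88091 × 22.44 = 521.712 kN.
I_c = b·h³/12 = 5.1 × 4.4³/12 = 36.2032 m⁴.
Centre of pressure: y_p = y_c + I_c/(y_c·A) = 3.2 + 36.2032/(3.2 × 22.44) = 3.2 + 0.504167 = 3.70417 m along the plane.

y_p = 3.704 m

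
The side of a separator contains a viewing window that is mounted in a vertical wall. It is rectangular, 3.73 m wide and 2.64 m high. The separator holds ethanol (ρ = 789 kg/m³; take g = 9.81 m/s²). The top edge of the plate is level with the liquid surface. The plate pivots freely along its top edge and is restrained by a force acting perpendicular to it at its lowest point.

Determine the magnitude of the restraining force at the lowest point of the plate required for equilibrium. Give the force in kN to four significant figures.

P ≈ 67.07 kN

γ = ρg = 789 × 9.81 / 1000 = 7.74009 kN/m³.
The centroid lies 2.64/2 = 1.32 m below the top edge, so the centroid depth is h_c = 1.32 m.
A = 3.73 × 2.64 = 9.8472 m².
Resultant F = γ·h_c·A = 7.74009 × 1.32 × 9.8472 = 100.608 kN.
I_c = b·h³/12 = 3.73 × 2.64³/12 = 5.71925 m⁴.
Centre of pressure: y_p = y_c + I_c/(y_c·A) = 1.32 + 5.71925/(1.32 × 9.8472) = 1.32 + 0.44 = 1.76 m along the plane.
The resultant acts 1.32 + 0.44 = 1.76 m (along the plate) below the hinge at the top edge, so the moment about the hinge is M = F × 1.76 = 100.608 × 1.76 = 177.07 kN·m.
A normal force at the bottom, 2.64 m from the hinge, must supply this moment: P = 177.07/2.64 = 67.072 kN.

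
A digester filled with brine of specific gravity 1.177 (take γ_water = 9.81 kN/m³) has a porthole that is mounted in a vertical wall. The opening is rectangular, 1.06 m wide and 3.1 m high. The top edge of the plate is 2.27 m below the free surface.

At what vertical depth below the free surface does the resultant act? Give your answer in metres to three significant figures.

γ = 1.177 × 9.81 = 11.54637 kN/m³.
The centroid lies 3.1/2 = 1.55 m below the top edge, so the centroid depth is h_c = 2.27 + 1.55 = 3.82 m.
A = 1.06 × 3.1 = 3.286 m².
Resultant F = γ·h_c·A = 11.54637 × 3.82 × 3.286 = 144.936 kN.
I_c = b·h³/12 = 1.06 × 3.1³/12 = 2.63154 m⁴.
Centre of pressure: y_p = y_c + I_c/(y_c·A) = 3.82 + 2.63154/(3.82 × 3.286) = 3.82 + 0.209642 = 4.02964 m along the plane.

h_p = 4.03 m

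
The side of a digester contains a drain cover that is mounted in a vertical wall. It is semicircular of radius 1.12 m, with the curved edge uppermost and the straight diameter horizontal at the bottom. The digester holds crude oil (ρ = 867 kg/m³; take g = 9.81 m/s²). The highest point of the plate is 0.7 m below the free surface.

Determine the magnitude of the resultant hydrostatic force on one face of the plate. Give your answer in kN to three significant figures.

γ = ρg = 867 × 9.81 / 1000 = 8.50527 kN/m³.
The centroid lies 4r/(3π) = 0.475343 m above the diameter, so r − 4r/(3π) = 1.12 − 0.475343 = 0.644657 m below the topmost point, so the centroid depth is h_c = 0.7 + 0.644657 = 1.34466 m.
A = πr²/2 = π × 1.12²/2 = 1.97041 m².
Resultant F = γ·h_c·A = 8.50527 × 1.34466 × 1.97041 = 22.535 kN.

F ≈ 22.5 kN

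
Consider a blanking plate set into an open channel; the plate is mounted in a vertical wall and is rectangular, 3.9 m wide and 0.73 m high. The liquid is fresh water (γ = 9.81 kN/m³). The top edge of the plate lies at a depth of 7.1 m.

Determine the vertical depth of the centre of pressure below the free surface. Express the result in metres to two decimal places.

γ = 9.81 kN/m³.
The centroid lies 0.73/2 = 0.365 m below the top edge, so the centroid depth is h_c = 7.1 + 0.365 = 7.465 m.
A = 3.9 × 0.73 = 2.847 m².
Resultant F = γ·h_c·A = 9.81 × 7.465 × 2.847 = 208.491 kN.
I_c = b·h³/12 = 3.9 × 0.73³/12 = 0.126431 m⁴.
Centre of pressure: y_p = y_c + I_c/(y_c·A) = 7.465 + 0.126431/(7.465 × 2.847) = 7.465 + 0.00594889 = 7.47095 m along the plane.

h_p = 7.47 m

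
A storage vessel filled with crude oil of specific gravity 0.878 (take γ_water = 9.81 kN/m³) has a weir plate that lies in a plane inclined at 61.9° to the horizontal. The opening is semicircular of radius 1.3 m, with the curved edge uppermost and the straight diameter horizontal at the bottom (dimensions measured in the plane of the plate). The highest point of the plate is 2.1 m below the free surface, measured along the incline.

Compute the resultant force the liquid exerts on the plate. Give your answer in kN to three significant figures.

F ≈ 57.4 kN

γ = 0.878 × 9.81 = 8.61318 kN/m³.
Let θ = 61.9° be the plate's angle to the horizontal; measure y along the incline from where the plane meets the free surface. Vertical depth h = y·sinθ with sinθ = 0.882127.
The centroid lies 4r/(3π) = 0.551737 m above the diameter, so r − 4r/(3π) = 1.3 − 0.551737 = 0.748263 m below the topmost point, so y_c = 2.1 + 0.748263 = 2.84826 m and h_c = 2.84826 × 0.882127 = 2.51253 m.
A = πr²/2 = π × 1.3²/2 = 2.65465 m².
Resultant F = γ·h_c·A = 8.61318 × 2.51253 × 2.65465 = 57.4489 kN.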